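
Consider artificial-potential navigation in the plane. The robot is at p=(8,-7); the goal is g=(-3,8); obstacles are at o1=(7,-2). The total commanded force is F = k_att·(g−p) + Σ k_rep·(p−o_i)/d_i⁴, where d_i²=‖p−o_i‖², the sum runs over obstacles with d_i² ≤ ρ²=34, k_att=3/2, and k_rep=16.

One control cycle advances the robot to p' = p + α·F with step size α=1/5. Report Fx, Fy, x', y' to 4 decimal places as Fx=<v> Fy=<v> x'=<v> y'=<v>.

Fx=-16.4763 Fy=22.3817 x'=4.7047 y'=-2.5237

F_att = 3/2·(g−p) = 3/2·(-11,15) = (-16.5000,22.5000)
o1: d²=26 ≤ ρ²=34; F_rep = 16·(1,-5)/26² = (0.0237,-0.1183)
F = F_att + ΣF_rep = (-16.4763,22.3817)
p' = p + 1/5·F = (4.7047,-2.5237)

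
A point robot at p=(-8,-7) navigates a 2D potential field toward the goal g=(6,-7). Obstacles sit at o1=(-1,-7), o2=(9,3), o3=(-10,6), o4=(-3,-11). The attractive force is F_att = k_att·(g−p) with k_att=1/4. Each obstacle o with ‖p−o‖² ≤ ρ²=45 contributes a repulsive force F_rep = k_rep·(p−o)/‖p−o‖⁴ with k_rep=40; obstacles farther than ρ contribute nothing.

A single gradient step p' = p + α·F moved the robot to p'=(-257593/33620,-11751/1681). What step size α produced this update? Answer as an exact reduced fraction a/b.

F_att = 1/4·(g−p) = 1/4·(14,0) = (3.5000,0.0000)
o1: d²=49 > ρ²=45 → inactive
o2: d²=389 > ρ²=45 → inactive
o3: d²=173 > ρ²=45 → inactive
o4: d²=41 ≤ ρ²=45; F_rep = 40·(-5,4)/41² = (-0.1190,0.0952)
F = F_att + ΣF_rep = (3.3810,0.0952)
Δp = p'−p = (0.3381,0.0095); α = Δx/Fx = (11367/33620) / (11367/3362) = 1/10
check: Δy/Fy = (16/1681) / (160/1681) = 1/10 ✓

α = 1/10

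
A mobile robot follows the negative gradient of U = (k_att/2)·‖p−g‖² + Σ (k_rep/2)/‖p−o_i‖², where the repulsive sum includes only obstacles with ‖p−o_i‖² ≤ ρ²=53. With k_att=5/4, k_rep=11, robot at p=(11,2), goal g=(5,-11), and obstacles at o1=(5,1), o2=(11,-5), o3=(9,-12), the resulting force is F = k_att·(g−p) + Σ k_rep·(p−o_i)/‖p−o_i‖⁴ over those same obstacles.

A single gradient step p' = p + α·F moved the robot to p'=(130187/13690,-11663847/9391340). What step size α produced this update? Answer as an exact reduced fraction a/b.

α = 1/5

F_att = 5/4·(g−p) = 5/4·(-6,-13) = (-7.5000,-16.2500)
o1: d²=37 ≤ ρ²=53; F_rep = 11·(6,1)/37² = (0.0482,0.0080)
o2: d²=49 ≤ ρ²=53; F_rep = 11·(0,7)/49² = (0.0000,0.0321)
o3: d²=200 > ρ²=53 → inactive
F = F_att + ΣF_rep = (-7.4518,-16.2099)
Δp = p'−p = (-1.4904,-3.2420); α = Δx/Fx = (-20403/13690) / (-20403/2738) = 1/5
check: Δy/Fy = (-30446527/9391340) / (-30446527/1878268) = 1/5 ✓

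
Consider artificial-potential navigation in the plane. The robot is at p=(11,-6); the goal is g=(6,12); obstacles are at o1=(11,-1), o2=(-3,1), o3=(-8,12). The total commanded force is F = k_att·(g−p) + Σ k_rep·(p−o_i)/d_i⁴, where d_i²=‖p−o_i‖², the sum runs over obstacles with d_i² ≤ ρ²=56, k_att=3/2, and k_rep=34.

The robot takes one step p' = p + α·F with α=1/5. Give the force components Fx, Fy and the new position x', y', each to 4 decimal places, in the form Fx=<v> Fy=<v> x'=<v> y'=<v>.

Fx=-7.5000 Fy=26.7280 x'=9.5000 y'=-0.6544

F_att = 3/2·(g−p) = 3/2·(-5,18) = (-7.5000,27.0000)
o1: d²=25 ≤ ρ²=56; F_rep = 34·(0,-5)/25² = (0.0000,-0.2720)
o2: d²=245 > ρ²=56 → inactive
o3: d²=685 > ρ²=56 → inactive
F = F_att + ΣF_rep = (-7.5000,26.7280)
p' = p + 1/5·F = (9.5000,-0.6544)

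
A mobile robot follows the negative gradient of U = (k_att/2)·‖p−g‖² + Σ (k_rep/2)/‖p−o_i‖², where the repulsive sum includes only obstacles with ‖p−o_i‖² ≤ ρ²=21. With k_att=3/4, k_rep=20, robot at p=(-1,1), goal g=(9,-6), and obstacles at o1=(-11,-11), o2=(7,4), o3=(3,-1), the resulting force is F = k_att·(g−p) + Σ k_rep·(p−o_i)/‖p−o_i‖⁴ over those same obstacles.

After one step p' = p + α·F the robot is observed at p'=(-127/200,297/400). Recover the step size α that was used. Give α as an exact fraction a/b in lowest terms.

F_att = 3/4·(g−p) = 3/4·(10,-7) = (7.5000,-5.2500)
o1: d²=244 > ρ²=21 → inactive
o2: d²=73 > ρ²=21 → inactive
o3: d²=20 ≤ ρ²=21; F_rep = 20·(-4,2)/20² = (-0.2000,0.1000)
F = F_att + ΣF_rep = (7.3000,-5.1500)
Δp = p'−p = (0.3650,-0.2575); α = Δx/Fx = (73/200) / (73/10) = 1/20
check: Δy/Fy = (-103/400) / (-103/20) = 1/20 ✓

α = 1/20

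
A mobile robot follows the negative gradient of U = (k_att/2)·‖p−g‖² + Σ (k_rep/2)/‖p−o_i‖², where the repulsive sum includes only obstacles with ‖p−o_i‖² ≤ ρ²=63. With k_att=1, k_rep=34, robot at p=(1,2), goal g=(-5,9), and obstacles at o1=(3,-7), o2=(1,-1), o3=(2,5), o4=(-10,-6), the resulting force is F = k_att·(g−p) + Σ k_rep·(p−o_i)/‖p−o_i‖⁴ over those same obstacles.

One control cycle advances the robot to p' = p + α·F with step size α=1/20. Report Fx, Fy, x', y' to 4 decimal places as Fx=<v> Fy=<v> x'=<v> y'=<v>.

F_att = 1·(g−p) = 1·(-6,7) = (-6.0000,7.0000)
o1: d²=85 > ρ²=63 → inactive
o2: d²=9 ≤ ρ²=63; F_rep = 34·(0,3)/9² = (0.0000,1.2593)
o3: d²=10 ≤ ρ²=63; F_rep = 34·(-1,-3)/10² = (-0.3400,-1.0200)
o4: d²=185 > ρ²=63 → inactive
F = F_att + ΣF_rep = (-6.3400,7.2393)
p' = p + 1/20·F = (0.6830,2.3620)

Fx=-6.3400 Fy=7.2393 x'=0.6830 y'=2.3620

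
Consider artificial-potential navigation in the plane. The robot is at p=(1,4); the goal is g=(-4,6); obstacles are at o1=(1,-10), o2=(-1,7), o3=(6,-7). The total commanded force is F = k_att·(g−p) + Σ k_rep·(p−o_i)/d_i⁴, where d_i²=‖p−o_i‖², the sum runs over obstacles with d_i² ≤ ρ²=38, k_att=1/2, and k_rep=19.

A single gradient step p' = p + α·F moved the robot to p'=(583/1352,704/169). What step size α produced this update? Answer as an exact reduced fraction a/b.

α = 1/4

F_att = 1/2·(g−p) = 1/2·(-5,2) = (-2.5000,1.0000)
o1: d²=196 > ρ²=38 → inactive
o2: d²=13 ≤ ρ²=38; F_rep = 19·(2,-3)/13² = (0.2249,-0.3373)
o3: d²=146 > ρ²=38 → inactive
F = F_att + ΣF_rep = (-2.2751,0.6627)
Δp = p'−p = (-0.5688,0.1657); α = Δx/Fx = (-769/1352) / (-769/338) = 1/4
check: Δy/Fy = (28/169) / (112/169) = 1/4 ✓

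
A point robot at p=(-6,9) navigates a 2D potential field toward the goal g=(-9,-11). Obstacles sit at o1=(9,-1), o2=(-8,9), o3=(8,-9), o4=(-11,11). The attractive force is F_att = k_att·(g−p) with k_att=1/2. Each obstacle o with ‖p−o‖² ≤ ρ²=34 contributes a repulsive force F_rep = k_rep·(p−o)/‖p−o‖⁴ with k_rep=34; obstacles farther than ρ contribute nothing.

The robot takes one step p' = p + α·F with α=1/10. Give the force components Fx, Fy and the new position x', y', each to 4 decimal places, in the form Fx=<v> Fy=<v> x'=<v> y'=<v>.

F_att = 1/2·(g−p) = 1/2·(-3,-20) = (-1.5000,-10.0000)
o1: d²=325 > ρ²=34 → inactive
o2: d²=4 ≤ ρ²=34; F_rep = 34·(2,0)/4² = (4.2500,0.0000)
o3: d²=520 > ρ²=34 → inactive
o4: d²=29 ≤ ρ²=34; F_rep = 34·(5,-2)/29² = (0.2021,-0.0809)
F = F_att + ΣF_rep = (2.9521,-10.0809)
p' = p + 1/10·F = (-5.7048,7.9919)

Fx=2.9521 Fy=-10.0809 x'=-5.7048 y'=7.9919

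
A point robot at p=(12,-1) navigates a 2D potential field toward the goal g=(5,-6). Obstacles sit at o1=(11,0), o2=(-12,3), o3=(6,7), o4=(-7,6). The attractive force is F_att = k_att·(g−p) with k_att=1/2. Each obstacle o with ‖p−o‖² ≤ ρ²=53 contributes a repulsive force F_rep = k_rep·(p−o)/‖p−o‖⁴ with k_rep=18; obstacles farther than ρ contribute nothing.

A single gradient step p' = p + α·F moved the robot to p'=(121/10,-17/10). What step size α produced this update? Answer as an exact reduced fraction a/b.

F_att = 1/2·(g−p) = 1/2·(-7,-5) = (-3.5000,-2.5000)
o1: d²=2 ≤ ρ²=53; F_rep = 18·(1,-1)/2² = (4.5000,-4.5000)
o2: d²=592 > ρ²=53 → inactive
o3: d²=100 > ρ²=53 → inactive
o4: d²=410 > ρ²=53 → inactive
F = F_att + ΣF_rep = (1.0000,-7.0000)
Δp = p'−p = (0.1000,-0.7000); α = Δx/Fx = (1/10) / (1) = 1/10
check: Δy/Fy = (-7/10) / (-7) = 1/10 ✓

α = 1/10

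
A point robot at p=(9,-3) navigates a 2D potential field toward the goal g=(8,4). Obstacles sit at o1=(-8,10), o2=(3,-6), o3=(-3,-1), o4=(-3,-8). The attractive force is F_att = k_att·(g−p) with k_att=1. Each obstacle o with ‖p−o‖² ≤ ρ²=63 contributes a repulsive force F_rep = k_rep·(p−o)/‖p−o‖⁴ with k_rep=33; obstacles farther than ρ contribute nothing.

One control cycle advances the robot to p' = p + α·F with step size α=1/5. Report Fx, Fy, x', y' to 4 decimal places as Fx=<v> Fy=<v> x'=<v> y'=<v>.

Fx=-0.9022 Fy=7.0489 x'=8.8196 y'=-1.5902

F_att = 1·(g−p) = 1·(-1,7) = (-1.0000,7.0000)
o1: d²=458 > ρ²=63 → inactive
o2: d²=45 ≤ ρ²=63; F_rep = 33·(6,3)/45² = (0.0978,0.0489)
o3: d²=148 > ρ²=63 → inactive
o4: d²=169 > ρ²=63 → inactive
F = F_att + ΣF_rep = (-0.9022,7.0489)
p' = p + 1/5·F = (8.8196,-1.5902)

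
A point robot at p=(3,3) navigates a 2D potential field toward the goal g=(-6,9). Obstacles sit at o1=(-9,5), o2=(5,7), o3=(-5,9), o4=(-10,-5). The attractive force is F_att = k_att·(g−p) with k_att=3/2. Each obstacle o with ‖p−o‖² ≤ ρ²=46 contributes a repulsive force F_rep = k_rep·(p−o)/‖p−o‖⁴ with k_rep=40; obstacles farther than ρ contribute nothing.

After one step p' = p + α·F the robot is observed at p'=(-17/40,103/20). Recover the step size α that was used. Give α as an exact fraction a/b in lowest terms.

F_att = 3/2·(g−p) = 3/2·(-9,6) = (-13.5000,9.0000)
o1: d²=148 > ρ²=46 → inactive
o2: d²=20 ≤ ρ²=46; F_rep = 40·(-2,-4)/20² = (-0.2000,-0.4000)
o3: d²=100 > ρ²=46 → inactive
o4: d²=233 > ρ²=46 → inactive
F = F_att + ΣF_rep = (-13.7000,8.6000)
Δp = p'−p = (-3.4250,2.1500); α = Δx/Fx = (-137/40) / (-137/10) = 1/4
check: Δy/Fy = (43/20) / (43/5) = 1/4 ✓

α = 1/4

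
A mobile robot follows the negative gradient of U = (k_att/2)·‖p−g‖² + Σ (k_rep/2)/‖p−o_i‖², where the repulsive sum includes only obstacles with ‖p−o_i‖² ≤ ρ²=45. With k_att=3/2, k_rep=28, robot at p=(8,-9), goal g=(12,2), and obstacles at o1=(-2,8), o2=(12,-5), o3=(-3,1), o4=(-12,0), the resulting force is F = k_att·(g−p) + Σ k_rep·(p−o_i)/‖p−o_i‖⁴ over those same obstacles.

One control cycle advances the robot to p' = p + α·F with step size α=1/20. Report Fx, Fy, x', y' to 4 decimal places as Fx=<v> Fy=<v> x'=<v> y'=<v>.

Fx=5.8906 Fy=16.3906 x'=8.2945 y'=-8.1805

F_att = 3/2·(g−p) = 3/2·(4,11) = (6.0000,16.5000)
o1: d²=389 > ρ²=45 → inactive
o2: d²=32 ≤ ρ²=45; F_rep = 28·(-4,-4)/32² = (-0.1094,-0.1094)
o3: d²=221 > ρ²=45 → inactive
o4: d²=481 > ρ²=45 → inactive
F = F_att + ΣF_rep = (5.8906,16.3906)
p' = p + 1/20·F = (8.2945,-8.1805)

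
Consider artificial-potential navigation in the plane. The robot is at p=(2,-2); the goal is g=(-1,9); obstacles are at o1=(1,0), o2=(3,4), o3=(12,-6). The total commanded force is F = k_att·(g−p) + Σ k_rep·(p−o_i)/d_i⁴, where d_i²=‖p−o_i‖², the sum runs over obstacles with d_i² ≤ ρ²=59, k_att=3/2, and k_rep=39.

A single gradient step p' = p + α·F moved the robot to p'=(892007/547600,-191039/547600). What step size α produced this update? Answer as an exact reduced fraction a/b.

α = 1/8

F_att = 3/2·(g−p) = 3/2·(-3,11) = (-4.5000,16.5000)
o1: d²=5 ≤ ρ²=59; F_rep = 39·(1,-2)/5² = (1.5600,-3.1200)
o2: d²=37 ≤ ρ²=59; F_rep = 39·(-1,-6)/37² = (-0.0285,-0.1709)
o3: d²=116 > ρ²=59 → inactive
F = F_att + ΣF_rep = (-2.9685,13.2091)
Δp = p'−p = (-0.3711,1.6511); α = Δx/Fx = (-203193/547600) / (-203193/68450) = 1/8
check: Δy/Fy = (904161/547600) / (904161/68450) = 1/8 ✓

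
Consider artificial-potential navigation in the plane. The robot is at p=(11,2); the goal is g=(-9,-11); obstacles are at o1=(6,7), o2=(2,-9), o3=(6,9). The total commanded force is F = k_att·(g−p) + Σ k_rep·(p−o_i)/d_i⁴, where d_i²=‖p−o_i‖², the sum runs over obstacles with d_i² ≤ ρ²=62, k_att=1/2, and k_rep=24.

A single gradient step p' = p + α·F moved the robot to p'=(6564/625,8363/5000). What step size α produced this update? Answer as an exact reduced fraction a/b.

F_att = 1/2·(g−p) = 1/2·(-20,-13) = (-10.0000,-6.5000)
o1: d²=50 ≤ ρ²=62; F_rep = 24·(5,-5)/50² = (0.0480,-0.0480)
o2: d²=202 > ρ²=62 → inactive
o3: d²=74 > ρ²=62 → inactive
F = F_att + ΣF_rep = (-9.9520,-6.5480)
Δp = p'−p = (-0.4976,-0.3274); α = Δx/Fx = (-311/625) / (-1244/125) = 1/20
check: Δy/Fy = (-1637/5000) / (-1637/250) = 1/20 ✓

α = 1/20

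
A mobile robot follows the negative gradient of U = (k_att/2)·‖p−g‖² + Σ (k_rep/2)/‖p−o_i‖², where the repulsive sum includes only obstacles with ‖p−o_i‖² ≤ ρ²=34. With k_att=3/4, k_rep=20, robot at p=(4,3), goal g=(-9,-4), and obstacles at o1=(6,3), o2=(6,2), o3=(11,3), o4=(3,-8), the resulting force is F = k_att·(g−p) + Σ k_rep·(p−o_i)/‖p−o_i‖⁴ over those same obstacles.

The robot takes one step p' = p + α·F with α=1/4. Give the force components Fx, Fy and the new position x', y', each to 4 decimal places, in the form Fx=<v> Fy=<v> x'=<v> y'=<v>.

F_att = 3/4·(g−p) = 3/4·(-13,-7) = (-9.7500,-5.2500)
o1: d²=4 ≤ ρ²=34; F_rep = 20·(-2,0)/4² = (-2.5000,0.0000)
o2: d²=5 ≤ ρ²=34; F_rep = 20·(-2,1)/5² = (-1.6000,0.8000)
o3: d²=49 > ρ²=34 → inactive
o4: d²=122 > ρ²=34 → inactive
F = F_att + ΣF_rep = (-13.8500,-4.4500)
p' = p + 1/4·F = (0.5375,1.8875)

Fx=-13.8500 Fy=-4.4500 x'=0.5375 y'=1.8875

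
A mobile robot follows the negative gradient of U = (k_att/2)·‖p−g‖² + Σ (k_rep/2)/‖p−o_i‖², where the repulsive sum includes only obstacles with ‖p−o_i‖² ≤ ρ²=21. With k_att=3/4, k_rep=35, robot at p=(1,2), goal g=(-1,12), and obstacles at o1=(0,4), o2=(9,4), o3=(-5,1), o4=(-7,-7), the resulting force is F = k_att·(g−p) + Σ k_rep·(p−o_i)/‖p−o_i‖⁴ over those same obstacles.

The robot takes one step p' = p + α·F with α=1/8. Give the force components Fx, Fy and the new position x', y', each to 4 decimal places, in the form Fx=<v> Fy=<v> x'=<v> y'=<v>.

Fx=-0.1000 Fy=4.7000 x'=0.9875 y'=2.5875

F_att = 3/4·(g−p) = 3/4·(-2,10) = (-1.5000,7.5000)
o1: d²=5 ≤ ρ²=21; F_rep = 35·(1,-2)/5² = (1.4000,-2.8000)
o2: d²=68 > ρ²=21 → inactive
o3: d²=37 > ρ²=21 → inactive
o4: d²=145 > ρ²=21 → inactive
F = F_att + ΣF_rep = (-0.1000,4.7000)
p' = p + 1/8·F = (0.9875,2.5875)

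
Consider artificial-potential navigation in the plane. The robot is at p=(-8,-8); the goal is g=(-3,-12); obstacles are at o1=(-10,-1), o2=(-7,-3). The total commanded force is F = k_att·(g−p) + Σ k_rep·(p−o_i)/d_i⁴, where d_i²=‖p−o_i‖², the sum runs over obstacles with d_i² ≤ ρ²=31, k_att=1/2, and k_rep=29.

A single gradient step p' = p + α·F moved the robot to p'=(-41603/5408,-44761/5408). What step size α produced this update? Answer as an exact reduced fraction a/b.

F_att = 1/2·(g−p) = 1/2·(5,-4) = (2.5000,-2.0000)
o1: d²=53 > ρ²=31 → inactive
o2: d²=26 ≤ ρ²=31; F_rep = 29·(-1,-5)/26² = (-0.0429,-0.2145)
F = F_att + ΣF_rep = (2.4571,-2.2145)
Δp = p'−p = (0.3071,-0.2768); α = Δx/Fx = (1661/5408) / (1661/676) = 1/8
check: Δy/Fy = (-1497/5408) / (-1497/676) = 1/8 ✓

α = 1/8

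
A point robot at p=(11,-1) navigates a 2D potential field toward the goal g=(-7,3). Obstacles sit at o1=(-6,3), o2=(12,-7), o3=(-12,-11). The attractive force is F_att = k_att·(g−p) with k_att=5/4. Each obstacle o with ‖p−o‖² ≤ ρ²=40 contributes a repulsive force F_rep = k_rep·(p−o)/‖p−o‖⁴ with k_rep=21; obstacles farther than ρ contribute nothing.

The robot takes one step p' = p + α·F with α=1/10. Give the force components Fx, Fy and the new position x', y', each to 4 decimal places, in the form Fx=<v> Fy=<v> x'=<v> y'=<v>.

F_att = 5/4·(g−p) = 5/4·(-18,4) = (-22.5000,5.0000)
o1: d²=305 > ρ²=40 → inactive
o2: d²=37 ≤ ρ²=40; F_rep = 21·(-1,6)/37² = (-0.0153,0.0920)
o3: d²=629 > ρ²=40 → inactive
F = F_att + ΣF_rep = (-22.5153,5.0920)
p' = p + 1/10·F = (8.7485,-0.4908)

Fx=-22.5153 Fy=5.0920 x'=8.7485 y'=-0.4908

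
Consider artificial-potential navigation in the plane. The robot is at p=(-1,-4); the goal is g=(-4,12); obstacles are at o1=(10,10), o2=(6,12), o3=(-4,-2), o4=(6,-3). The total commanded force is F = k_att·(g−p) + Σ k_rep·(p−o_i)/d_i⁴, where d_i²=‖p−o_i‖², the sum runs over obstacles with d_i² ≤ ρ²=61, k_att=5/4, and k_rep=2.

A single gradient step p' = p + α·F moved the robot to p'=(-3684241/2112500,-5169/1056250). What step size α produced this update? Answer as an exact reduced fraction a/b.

F_att = 5/4·(g−p) = 5/4·(-3,16) = (-3.7500,20.0000)
o1: d²=317 > ρ²=61 → inactive
o2: d²=305 > ρ²=61 → inactive
o3: d²=13 ≤ ρ²=61; F_rep = 2·(3,-2)/13² = (0.0355,-0.0237)
o4: d²=50 ≤ ρ²=61; F_rep = 2·(-7,-1)/50² = (-0.0056,-0.0008)
F = F_att + ΣF_rep = (-3.7201,19.9755)
Δp = p'−p = (-0.7440,3.9951); α = Δx/Fx = (-1571741/2112500) / (-1571741/422500) = 1/5
check: Δy/Fy = (4219831/1056250) / (4219831/211250) = 1/5 ✓

α = 1/5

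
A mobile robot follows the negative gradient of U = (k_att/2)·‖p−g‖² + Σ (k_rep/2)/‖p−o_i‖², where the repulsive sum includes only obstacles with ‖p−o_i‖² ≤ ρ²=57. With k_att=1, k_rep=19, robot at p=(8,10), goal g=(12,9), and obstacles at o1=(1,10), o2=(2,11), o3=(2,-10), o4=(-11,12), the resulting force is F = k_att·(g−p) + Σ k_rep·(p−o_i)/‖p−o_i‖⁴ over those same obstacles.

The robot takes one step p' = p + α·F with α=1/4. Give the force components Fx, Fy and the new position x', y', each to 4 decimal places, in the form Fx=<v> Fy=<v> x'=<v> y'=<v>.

F_att = 1·(g−p) = 1·(4,-1) = (4.0000,-1.0000)
o1: d²=49 ≤ ρ²=57; F_rep = 19·(7,0)/49² = (0.0554,0.0000)
o2: d²=37 ≤ ρ²=57; F_rep = 19·(6,-1)/37² = (0.0833,-0.0139)
o3: d²=436 > ρ²=57 → inactive
o4: d²=365 > ρ²=57 → inactive
F = F_att + ΣF_rep = (4.1387,-1.0139)
p' = p + 1/4·F = (9.0347,9.7465)

Fx=4.1387 Fy=-1.0139 x'=9.0347 y'=9.7465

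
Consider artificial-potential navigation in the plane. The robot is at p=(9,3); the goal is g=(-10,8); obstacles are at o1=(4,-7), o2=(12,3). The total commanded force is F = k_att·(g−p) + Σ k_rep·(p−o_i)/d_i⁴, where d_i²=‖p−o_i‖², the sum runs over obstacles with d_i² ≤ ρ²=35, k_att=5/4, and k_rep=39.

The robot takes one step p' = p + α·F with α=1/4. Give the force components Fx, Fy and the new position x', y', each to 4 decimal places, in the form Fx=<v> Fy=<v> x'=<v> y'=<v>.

Fx=-25.1944 Fy=6.2500 x'=2.7014 y'=4.5625

F_att = 5/4·(g−p) = 5/4·(-19,5) = (-23.7500,6.2500)
o1: d²=125 > ρ²=35 → inactive
o2: d²=9 ≤ ρ²=35; F_rep = 39·(-3,0)/9² = (-1.4444,0.0000)
F = F_att + ΣF_rep = (-25.1944,6.2500)
p' = p + 1/4·F = (2.7014,4.5625)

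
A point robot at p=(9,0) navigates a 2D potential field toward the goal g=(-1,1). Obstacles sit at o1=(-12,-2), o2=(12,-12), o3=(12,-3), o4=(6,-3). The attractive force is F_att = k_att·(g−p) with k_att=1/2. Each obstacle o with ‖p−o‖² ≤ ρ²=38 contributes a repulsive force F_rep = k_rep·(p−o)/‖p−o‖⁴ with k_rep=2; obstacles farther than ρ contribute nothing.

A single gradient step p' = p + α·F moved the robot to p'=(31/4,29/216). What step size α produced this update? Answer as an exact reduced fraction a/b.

F_att = 1/2·(g−p) = 1/2·(-10,1) = (-5.0000,0.5000)
o1: d²=445 > ρ²=38 → inactive
o2: d²=153 > ρ²=38 → inactive
o3: d²=18 ≤ ρ²=38; F_rep = 2·(-3,3)/18² = (-0.0185,0.0185)
o4: d²=18 ≤ ρ²=38; F_rep = 2·(3,3)/18² = (0.0185,0.0185)
F = F_att + ΣF_rep = (-5.0000,0.5370)
Δp = p'−p = (-1.2500,0.1343); α = Δx/Fx = (-5/4) / (-5) = 1/4
check: Δy/Fy = (29/216) / (29/54) = 1/4 ✓

α = 1/4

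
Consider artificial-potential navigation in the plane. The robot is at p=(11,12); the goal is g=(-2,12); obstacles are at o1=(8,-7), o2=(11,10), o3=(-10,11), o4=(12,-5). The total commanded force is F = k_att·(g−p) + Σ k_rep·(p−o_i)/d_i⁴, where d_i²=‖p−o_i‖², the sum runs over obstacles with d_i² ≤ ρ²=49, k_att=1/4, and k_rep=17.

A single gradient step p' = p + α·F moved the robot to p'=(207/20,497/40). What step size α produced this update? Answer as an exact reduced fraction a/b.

α = 1/5

F_att = 1/4·(g−p) = 1/4·(-13,0) = (-3.2500,0.0000)
o1: d²=370 > ρ²=49 → inactive
o2: d²=4 ≤ ρ²=49; F_rep = 17·(0,2)/4² = (0.0000,2.1250)
o3: d²=442 > ρ²=49 → inactive
o4: d²=290 > ρ²=49 → inactive
F = F_att + ΣF_rep = (-3.2500,2.1250)
Δp = p'−p = (-0.6500,0.4250); α = Δx/Fx = (-13/20) / (-13/4) = 1/5
check: Δy/Fy = (17/40) / (17/8) = 1/5 ✓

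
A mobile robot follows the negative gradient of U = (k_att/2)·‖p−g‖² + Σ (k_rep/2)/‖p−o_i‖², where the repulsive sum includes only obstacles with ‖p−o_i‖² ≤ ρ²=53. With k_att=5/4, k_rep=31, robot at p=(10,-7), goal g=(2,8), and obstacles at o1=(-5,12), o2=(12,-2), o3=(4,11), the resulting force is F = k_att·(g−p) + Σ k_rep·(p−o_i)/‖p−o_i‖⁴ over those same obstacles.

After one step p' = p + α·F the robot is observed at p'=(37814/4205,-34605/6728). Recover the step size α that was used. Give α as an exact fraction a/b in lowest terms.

F_att = 5/4·(g−p) = 5/4·(-8,15) = (-10.0000,18.7500)
o1: d²=586 > ρ²=53 → inactive
o2: d²=29 ≤ ρ²=53; F_rep = 31·(-2,-5)/29² = (-0.0737,-0.1843)
o3: d²=360 > ρ²=53 → inactive
F = F_att + ΣF_rep = (-10.0737,18.5657)
Δp = p'−p = (-1.0074,1.8566); α = Δx/Fx = (-4236/4205) / (-8472/841) = 1/10
check: Δy/Fy = (12491/6728) / (62455/3364) = 1/10 ✓

α = 1/10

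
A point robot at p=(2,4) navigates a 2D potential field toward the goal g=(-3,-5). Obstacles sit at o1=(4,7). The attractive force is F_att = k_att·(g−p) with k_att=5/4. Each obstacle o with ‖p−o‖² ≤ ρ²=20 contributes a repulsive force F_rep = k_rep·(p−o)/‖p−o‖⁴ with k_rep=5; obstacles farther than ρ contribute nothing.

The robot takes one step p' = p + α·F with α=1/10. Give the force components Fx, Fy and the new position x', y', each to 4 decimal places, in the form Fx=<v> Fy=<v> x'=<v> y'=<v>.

F_att = 5/4·(g−p) = 5/4·(-5,-9) = (-6.2500,-11.2500)
o1: d²=13 ≤ ρ²=20; F_rep = 5·(-2,-3)/13² = (-0.0592,-0.0888)
F = F_att + ΣF_rep = (-6.3092,-11.3388)
p' = p + 1/10·F = (1.3691,2.8661)

Fx=-6.3092 Fy=-11.3388 x'=1.3691 y'=2.8661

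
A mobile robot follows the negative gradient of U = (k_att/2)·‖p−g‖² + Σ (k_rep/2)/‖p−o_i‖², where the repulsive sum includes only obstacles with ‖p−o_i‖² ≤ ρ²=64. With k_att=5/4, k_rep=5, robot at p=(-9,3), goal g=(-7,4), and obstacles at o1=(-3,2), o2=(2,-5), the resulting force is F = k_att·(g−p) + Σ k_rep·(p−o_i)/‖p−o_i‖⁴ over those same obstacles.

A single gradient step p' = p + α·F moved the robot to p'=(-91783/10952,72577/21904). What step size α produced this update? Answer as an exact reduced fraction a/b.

α = 1/4

F_att = 5/4·(g−p) = 5/4·(2,1) = (2.5000,1.2500)
o1: d²=37 ≤ ρ²=64; F_rep = 5·(-6,1)/37² = (-0.0219,0.0037)
o2: d²=185 > ρ²=64 → inactive
F = F_att + ΣF_rep = (2.4781,1.2537)
Δp = p'−p = (0.6195,0.3134); α = Δx/Fx = (6785/10952) / (6785/2738) = 1/4
check: Δy/Fy = (6865/21904) / (6865/5476) = 1/4 ✓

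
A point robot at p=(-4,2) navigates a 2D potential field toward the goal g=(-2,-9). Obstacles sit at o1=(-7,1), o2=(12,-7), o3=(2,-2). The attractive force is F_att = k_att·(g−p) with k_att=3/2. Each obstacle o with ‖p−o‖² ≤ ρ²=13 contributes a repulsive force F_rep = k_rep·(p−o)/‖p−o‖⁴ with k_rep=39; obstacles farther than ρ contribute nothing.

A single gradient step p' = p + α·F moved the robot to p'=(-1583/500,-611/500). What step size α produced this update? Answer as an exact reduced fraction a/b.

F_att = 3/2·(g−p) = 3/2·(2,-11) = (3.0000,-16.5000)
o1: d²=10 ≤ ρ²=13; F_rep = 39·(3,1)/10² = (1.1700,0.3900)
o2: d²=337 > ρ²=13 → inactive
o3: d²=52 > ρ²=13 → inactive
F = F_att + ΣF_rep = (4.1700,-16.1100)
Δp = p'−p = (0.8340,-3.2220); α = Δx/Fx = (417/500) / (417/100) = 1/5
check: Δy/Fy = (-1611/500) / (-1611/100) = 1/5 ✓

α = 1/5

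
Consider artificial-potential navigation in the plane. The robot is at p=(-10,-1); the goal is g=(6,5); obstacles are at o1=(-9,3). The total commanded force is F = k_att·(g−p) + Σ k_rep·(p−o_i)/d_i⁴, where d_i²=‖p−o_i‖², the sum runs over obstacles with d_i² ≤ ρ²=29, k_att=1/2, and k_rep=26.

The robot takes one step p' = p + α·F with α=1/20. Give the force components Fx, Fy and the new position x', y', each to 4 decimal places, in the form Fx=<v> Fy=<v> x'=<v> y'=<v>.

F_att = 1/2·(g−p) = 1/2·(16,6) = (8.0000,3.0000)
o1: d²=17 ≤ ρ²=29; F_rep = 26·(-1,-4)/17² = (-0.0900,-0.3599)
F = F_att + ΣF_rep = (7.9100,2.6401)
p' = p + 1/20·F = (-9.6045,-0.8680)

Fx=7.9100 Fy=2.6401 x'=-9.6045 y'=-0.8680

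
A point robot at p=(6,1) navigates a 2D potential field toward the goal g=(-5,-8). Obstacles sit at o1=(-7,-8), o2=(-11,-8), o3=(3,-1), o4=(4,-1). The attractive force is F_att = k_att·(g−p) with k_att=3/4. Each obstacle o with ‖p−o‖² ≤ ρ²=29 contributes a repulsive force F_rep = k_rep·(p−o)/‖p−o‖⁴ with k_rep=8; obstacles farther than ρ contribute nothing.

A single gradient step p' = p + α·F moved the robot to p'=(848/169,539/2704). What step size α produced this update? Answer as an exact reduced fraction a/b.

F_att = 3/4·(g−p) = 3/4·(-11,-9) = (-8.2500,-6.7500)
o1: d²=250 > ρ²=29 → inactive
o2: d²=370 > ρ²=29 → inactive
o3: d²=13 ≤ ρ²=29; F_rep = 8·(3,2)/13² = (0.1420,0.0947)
o4: d²=8 ≤ ρ²=29; F_rep = 8·(2,2)/8² = (0.2500,0.2500)
F = F_att + ΣF_rep = (-7.8580,-6.4053)
Δp = p'−p = (-0.9822,-0.8007); α = Δx/Fx = (-166/169) / (-1328/169) = 1/8
check: Δy/Fy = (-2165/2704) / (-2165/338) = 1/8 ✓

α = 1/8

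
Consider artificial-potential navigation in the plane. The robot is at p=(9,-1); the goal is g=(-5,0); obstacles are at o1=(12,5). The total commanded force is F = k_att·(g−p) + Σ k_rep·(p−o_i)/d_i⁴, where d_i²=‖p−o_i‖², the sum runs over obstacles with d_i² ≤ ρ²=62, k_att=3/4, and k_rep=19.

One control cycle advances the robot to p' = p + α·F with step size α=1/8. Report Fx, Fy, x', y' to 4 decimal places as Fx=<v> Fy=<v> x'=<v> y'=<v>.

Fx=-10.5281 Fy=0.6937 x'=7.6840 y'=-0.9133

F_att = 3/4·(g−p) = 3/4·(-14,1) = (-10.5000,0.7500)
o1: d²=45 ≤ ρ²=62; F_rep = 19·(-3,-6)/45² = (-0.0281,-0.0563)
F = F_att + ΣF_rep = (-10.5281,0.6937)
p' = p + 1/8·F = (7.6840,-0.9133)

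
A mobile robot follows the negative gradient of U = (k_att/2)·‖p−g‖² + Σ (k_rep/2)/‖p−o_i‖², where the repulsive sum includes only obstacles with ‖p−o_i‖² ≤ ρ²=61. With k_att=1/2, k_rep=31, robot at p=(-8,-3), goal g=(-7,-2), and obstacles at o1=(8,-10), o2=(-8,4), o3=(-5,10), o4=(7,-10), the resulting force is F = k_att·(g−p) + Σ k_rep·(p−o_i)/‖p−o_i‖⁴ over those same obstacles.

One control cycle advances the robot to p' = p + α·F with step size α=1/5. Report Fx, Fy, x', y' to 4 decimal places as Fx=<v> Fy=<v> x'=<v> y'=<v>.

Fx=0.5000 Fy=0.4096 x'=-7.9000 y'=-2.9181

F_att = 1/2·(g−p) = 1/2·(1,1) = (0.5000,0.5000)
o1: d²=305 > ρ²=61 → inactive
o2: d²=49 ≤ ρ²=61; F_rep = 31·(0,-7)/49² = (0.0000,-0.0904)
o3: d²=178 > ρ²=61 → inactive
o4: d²=274 > ρ²=61 → inactive
F = F_att + ΣF_rep = (0.5000,0.4096)
p' = p + 1/5·F = (-7.9000,-2.9181)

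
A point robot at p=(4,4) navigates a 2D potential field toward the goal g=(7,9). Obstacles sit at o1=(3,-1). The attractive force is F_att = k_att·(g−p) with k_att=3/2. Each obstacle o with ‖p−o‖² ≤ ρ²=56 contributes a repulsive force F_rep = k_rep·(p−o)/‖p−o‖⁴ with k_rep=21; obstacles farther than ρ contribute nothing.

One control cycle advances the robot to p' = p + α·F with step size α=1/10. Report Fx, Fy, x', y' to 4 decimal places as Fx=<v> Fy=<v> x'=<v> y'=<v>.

F_att = 3/2·(g−p) = 3/2·(3,5) = (4.5000,7.5000)
o1: d²=26 ≤ ρ²=56; F_rep = 21·(1,5)/26² = (0.0311,0.1553)
F = F_att + ΣF_rep = (4.5311,7.6553)
p' = p + 1/10·F = (4.4531,4.7655)

Fx=4.5311 Fy=7.6553 x'=4.4531 y'=4.7655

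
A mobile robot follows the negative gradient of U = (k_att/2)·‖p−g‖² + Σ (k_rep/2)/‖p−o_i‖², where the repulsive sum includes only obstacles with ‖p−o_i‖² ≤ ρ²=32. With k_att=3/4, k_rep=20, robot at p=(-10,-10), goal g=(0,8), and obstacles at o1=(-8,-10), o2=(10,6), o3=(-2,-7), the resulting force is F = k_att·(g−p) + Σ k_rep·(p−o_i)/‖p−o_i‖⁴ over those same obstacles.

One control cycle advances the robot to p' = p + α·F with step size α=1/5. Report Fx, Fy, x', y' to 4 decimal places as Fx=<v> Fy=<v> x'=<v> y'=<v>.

Fx=5.0000 Fy=13.5000 x'=-9.0000 y'=-7.3000

F_att = 3/4·(g−p) = 3/4·(10,18) = (7.5000,13.5000)
o1: d²=4 ≤ ρ²=32; F_rep = 20·(-2,0)/4² = (-2.5000,0.0000)
o2: d²=656 > ρ²=32 → inactive
o3: d²=73 > ρ²=32 → inactive
F = F_att + ΣF_rep = (5.0000,13.5000)
p' = p + 1/5·F = (-9.0000,-7.3000)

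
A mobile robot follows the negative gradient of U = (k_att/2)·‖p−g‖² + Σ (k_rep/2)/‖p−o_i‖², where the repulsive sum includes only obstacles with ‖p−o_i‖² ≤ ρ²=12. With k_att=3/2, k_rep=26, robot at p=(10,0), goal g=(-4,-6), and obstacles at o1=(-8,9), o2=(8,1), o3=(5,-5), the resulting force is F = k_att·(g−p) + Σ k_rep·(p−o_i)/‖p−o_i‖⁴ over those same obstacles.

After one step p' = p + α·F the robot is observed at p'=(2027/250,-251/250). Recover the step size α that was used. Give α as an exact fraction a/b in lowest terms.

F_att = 3/2·(g−p) = 3/2·(-14,-6) = (-21.0000,-9.0000)
o1: d²=405 > ρ²=12 → inactive
o2: d²=5 ≤ ρ²=12; F_rep = 26·(2,-1)/5² = (2.0800,-1.0400)
o3: d²=50 > ρ²=12 → inactive
F = F_att + ΣF_rep = (-18.9200,-10.0400)
Δp = p'−p = (-1.8920,-1.0040); α = Δx/Fx = (-473/250) / (-473/25) = 1/10
check: Δy/Fy = (-251/250) / (-251/25) = 1/10 ✓

α = 1/10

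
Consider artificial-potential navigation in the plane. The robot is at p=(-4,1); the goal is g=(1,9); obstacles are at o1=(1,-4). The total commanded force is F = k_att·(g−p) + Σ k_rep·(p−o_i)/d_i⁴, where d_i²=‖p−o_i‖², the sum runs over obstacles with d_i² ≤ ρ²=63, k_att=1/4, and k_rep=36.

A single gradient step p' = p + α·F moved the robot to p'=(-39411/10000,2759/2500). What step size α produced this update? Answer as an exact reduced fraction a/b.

α = 1/20

F_att = 1/4·(g−p) = 1/4·(5,8) = (1.2500,2.0000)
o1: d²=50 ≤ ρ²=63; F_rep = 36·(-5,5)/50² = (-0.0720,0.0720)
F = F_att + ΣF_rep = (1.1780,2.0720)
Δp = p'−p = (0.0589,0.1036); α = Δx/Fx = (589/10000) / (589/500) = 1/20
check: Δy/Fy = (259/2500) / (259/125) = 1/20 ✓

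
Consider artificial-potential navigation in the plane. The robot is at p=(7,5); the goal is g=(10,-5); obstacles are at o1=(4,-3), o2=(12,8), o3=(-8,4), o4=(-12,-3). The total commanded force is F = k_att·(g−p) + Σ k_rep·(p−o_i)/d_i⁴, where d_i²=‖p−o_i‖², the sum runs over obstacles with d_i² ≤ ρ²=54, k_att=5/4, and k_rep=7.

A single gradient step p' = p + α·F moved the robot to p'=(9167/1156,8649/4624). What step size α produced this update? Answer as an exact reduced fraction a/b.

α = 1/4

F_att = 5/4·(g−p) = 5/4·(3,-10) = (3.7500,-12.5000)
o1: d²=73 > ρ²=54 → inactive
o2: d²=34 ≤ ρ²=54; F_rep = 7·(-5,-3)/34² = (-0.0303,-0.0182)
o3: d²=226 > ρ²=54 → inactive
o4: d²=425 > ρ²=54 → inactive
F = F_att + ΣF_rep = (3.7197,-12.5182)
Δp = p'−p = (0.9299,-3.1295); α = Δx/Fx = (1075/1156) / (1075/289) = 1/4
check: Δy/Fy = (-14471/4624) / (-14471/1156) = 1/4 ✓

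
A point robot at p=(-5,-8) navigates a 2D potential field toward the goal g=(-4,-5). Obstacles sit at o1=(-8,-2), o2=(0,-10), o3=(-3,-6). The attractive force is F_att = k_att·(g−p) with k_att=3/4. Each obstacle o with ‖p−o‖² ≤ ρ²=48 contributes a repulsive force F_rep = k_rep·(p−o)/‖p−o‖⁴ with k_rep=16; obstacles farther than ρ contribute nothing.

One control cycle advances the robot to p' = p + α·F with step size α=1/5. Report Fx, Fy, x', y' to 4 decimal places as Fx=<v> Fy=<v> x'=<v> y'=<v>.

F_att = 3/4·(g−p) = 3/4·(1,3) = (0.7500,2.2500)
o1: d²=45 ≤ ρ²=48; F_rep = 16·(3,-6)/45² = (0.0237,-0.0474)
o2: d²=29 ≤ ρ²=48; F_rep = 16·(-5,2)/29² = (-0.0951,0.0380)
o3: d²=8 ≤ ρ²=48; F_rep = 16·(-2,-2)/8² = (-0.5000,-0.5000)
F = F_att + ΣF_rep = (0.1786,1.7406)
p' = p + 1/5·F = (-4.9643,-7.6519)

Fx=0.1786 Fy=1.7406 x'=-4.9643 y'=-7.6519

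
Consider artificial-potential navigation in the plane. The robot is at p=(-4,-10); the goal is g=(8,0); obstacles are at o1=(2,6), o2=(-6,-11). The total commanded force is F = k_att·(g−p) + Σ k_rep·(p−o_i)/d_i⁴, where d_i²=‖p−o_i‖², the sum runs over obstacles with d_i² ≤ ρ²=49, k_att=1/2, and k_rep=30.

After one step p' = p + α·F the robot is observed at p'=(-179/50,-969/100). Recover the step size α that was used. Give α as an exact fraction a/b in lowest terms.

α = 1/20

F_att = 1/2·(g−p) = 1/2·(12,10) = (6.0000,5.0000)
o1: d²=292 > ρ²=49 → inactive
o2: d²=5 ≤ ρ²=49; F_rep = 30·(2,1)/5² = (2.4000,1.2000)
F = F_att + ΣF_rep = (8.4000,6.2000)
Δp = p'−p = (0.4200,0.3100); α = Δx/Fx = (21/50) / (42/5) = 1/20
check: Δy/Fy = (31/100) / (31/5) = 1/20 ✓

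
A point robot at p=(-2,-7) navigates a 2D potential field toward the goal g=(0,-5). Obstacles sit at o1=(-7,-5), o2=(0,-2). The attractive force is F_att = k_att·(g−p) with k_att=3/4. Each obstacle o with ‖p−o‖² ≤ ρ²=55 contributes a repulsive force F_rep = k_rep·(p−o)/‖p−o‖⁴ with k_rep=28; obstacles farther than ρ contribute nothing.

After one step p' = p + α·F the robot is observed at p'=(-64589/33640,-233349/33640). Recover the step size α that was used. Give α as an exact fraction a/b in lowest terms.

α = 1/20

F_att = 3/4·(g−p) = 3/4·(2,2) = (1.5000,1.5000)
o1: d²=29 ≤ ρ²=55; F_rep = 28·(5,-2)/29² = (0.1665,-0.0666)
o2: d²=29 ≤ ρ²=55; F_rep = 28·(-2,-5)/29² = (-0.0666,-0.1665)
F = F_att + ΣF_rep = (1.5999,1.2669)
Δp = p'−p = (0.0800,0.0633); α = Δx/Fx = (2691/33640) / (2691/1682) = 1/20
check: Δy/Fy = (2131/33640) / (2131/1682) = 1/20 ✓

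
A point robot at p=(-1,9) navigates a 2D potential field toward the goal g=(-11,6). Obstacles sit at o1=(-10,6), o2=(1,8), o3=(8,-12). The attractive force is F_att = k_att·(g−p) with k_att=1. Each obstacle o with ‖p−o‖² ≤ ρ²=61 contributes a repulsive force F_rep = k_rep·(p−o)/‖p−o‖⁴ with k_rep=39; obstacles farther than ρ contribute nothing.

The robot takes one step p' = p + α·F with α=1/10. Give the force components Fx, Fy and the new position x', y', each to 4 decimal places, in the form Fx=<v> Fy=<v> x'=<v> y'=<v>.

F_att = 1·(g−p) = 1·(-10,-3) = (-10.0000,-3.0000)
o1: d²=90 > ρ²=61 → inactive
o2: d²=5 ≤ ρ²=61; F_rep = 39·(-2,1)/5² = (-3.1200,1.5600)
o3: d²=522 > ρ²=61 → inactive
F = F_att + ΣF_rep = (-13.1200,-1.4400)
p' = p + 1/10·F = (-2.3120,8.8560)

Fx=-13.1200 Fy=-1.4400 x'=-2.3120 y'=8.8560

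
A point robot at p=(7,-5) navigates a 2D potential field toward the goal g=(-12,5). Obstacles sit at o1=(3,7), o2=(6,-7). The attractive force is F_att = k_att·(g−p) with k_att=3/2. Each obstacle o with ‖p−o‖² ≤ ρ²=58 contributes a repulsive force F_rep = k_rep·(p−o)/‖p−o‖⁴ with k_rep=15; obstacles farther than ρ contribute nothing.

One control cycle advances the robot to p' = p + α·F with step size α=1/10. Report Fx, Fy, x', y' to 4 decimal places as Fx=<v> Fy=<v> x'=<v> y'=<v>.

F_att = 3/2·(g−p) = 3/2·(-19,10) = (-28.5000,15.0000)
o1: d²=160 > ρ²=58 → inactive
o2: d²=5 ≤ ρ²=58; F_rep = 15·(1,2)/5² = (0.6000,1.2000)
F = F_att + ΣF_rep = (-27.9000,16.2000)
p' = p + 1/10·F = (4.2100,-3.3800)

Fx=-27.9000 Fy=16.2000 x'=4.2100 y'=-3.3800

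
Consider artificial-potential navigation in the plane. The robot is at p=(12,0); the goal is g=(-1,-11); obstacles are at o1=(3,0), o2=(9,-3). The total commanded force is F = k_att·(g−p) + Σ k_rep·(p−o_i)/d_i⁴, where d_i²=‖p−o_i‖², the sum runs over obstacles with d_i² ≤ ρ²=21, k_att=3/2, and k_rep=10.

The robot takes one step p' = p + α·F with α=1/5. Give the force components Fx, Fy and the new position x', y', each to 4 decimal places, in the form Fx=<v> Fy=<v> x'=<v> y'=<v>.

Fx=-19.4074 Fy=-16.4074 x'=8.1185 y'=-3.2815

F_att = 3/2·(g−p) = 3/2·(-13,-11) = (-19.5000,-16.5000)
o1: d²=81 > ρ²=21 → inactive
o2: d²=18 ≤ ρ²=21; F_rep = 10·(3,3)/18² = (0.0926,0.0926)
F = F_att + ΣF_rep = (-19.4074,-16.4074)
p' = p + 1/5·F = (8.1185,-3.2815)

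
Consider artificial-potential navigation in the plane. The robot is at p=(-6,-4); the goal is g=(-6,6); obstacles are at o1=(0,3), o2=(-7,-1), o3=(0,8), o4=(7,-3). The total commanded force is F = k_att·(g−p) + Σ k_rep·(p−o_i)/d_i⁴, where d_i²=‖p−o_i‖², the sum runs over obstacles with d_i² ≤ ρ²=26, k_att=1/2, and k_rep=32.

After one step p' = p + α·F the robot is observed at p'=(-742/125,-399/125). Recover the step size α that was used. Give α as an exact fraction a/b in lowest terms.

F_att = 1/2·(g−p) = 1/2·(0,10) = (0.0000,5.0000)
o1: d²=85 > ρ²=26 → inactive
o2: d²=10 ≤ ρ²=26; F_rep = 32·(1,-3)/10² = (0.3200,-0.9600)
o3: d²=180 > ρ²=26 → inactive
o4: d²=170 > ρ²=26 → inactive
F = F_att + ΣF_rep = (0.3200,4.0400)
Δp = p'−p = (0.0640,0.8080); α = Δx/Fx = (8/125) / (8/25) = 1/5
check: Δy/Fy = (101/125) / (101/25) = 1/5 ✓

α = 1/5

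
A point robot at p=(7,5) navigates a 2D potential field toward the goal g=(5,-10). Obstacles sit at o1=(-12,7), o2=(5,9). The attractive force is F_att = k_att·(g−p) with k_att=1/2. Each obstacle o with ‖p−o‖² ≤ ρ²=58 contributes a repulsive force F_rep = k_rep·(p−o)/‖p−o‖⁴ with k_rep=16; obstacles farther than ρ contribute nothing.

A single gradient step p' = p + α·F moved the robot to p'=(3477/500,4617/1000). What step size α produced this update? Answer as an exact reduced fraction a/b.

α = 1/20

F_att = 1/2·(g−p) = 1/2·(-2,-15) = (-1.0000,-7.5000)
o1: d²=365 > ρ²=58 → inactive
o2: d²=20 ≤ ρ²=58; F_rep = 16·(2,-4)/20² = (0.0800,-0.1600)
F = F_att + ΣF_rep = (-0.9200,-7.6600)
Δp = p'−p = (-0.0460,-0.3830); α = Δx/Fx = (-23/500) / (-23/25) = 1/20
check: Δy/Fy = (-383/1000) / (-383/50) = 1/20 ✓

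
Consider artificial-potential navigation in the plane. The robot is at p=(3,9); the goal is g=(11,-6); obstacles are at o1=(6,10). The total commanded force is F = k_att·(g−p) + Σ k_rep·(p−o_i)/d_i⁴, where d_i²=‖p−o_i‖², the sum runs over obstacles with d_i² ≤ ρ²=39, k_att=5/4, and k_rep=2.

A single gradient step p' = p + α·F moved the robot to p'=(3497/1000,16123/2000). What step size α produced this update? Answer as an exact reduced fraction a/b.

F_att = 5/4·(g−p) = 5/4·(8,-15) = (10.0000,-18.7500)
o1: d²=10 ≤ ρ²=39; F_rep = 2·(-3,-1)/10² = (-0.0600,-0.0200)
F = F_att + ΣF_rep = (9.9400,-18.7700)
Δp = p'−p = (0.4970,-0.9385); α = Δx/Fx = (497/1000) / (497/50) = 1/20
check: Δy/Fy = (-1877/2000) / (-1877/100) = 1/20 ✓

α = 1/20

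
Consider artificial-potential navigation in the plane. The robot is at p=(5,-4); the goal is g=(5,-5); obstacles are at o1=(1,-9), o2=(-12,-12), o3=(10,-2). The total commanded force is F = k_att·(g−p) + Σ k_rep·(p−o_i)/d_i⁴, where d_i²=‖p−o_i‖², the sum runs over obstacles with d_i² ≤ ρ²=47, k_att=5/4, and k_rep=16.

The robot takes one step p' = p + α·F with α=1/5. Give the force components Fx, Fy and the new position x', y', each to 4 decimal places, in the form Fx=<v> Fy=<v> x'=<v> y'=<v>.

Fx=-0.0571 Fy=-1.2405 x'=4.9886 y'=-4.2481

F_att = 5/4·(g−p) = 5/4·(0,-1) = (0.0000,-1.2500)
o1: d²=41 ≤ ρ²=47; F_rep = 16·(4,5)/41² = (0.0381,0.0476)
o2: d²=353 > ρ²=47 → inactive
o3: d²=29 ≤ ρ²=47; F_rep = 16·(-5,-2)/29² = (-0.0951,-0.0380)
F = F_att + ΣF_rep = (-0.0571,-1.2405)
p' = p + 1/5·F = (4.9886,-4.2481)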